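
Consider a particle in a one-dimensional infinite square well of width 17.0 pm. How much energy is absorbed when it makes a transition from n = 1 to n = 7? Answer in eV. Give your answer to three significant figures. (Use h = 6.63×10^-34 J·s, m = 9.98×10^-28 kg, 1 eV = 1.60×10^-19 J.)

|ΔE| = 57.2 eV

E_1 = h²/(8mL²) = 1.905×10^-19 J.
|ΔE| = |1² − 7²|·E_1 = 48·1.905×10^-19 J = 9.144×10^-18 J = 57.2 eV.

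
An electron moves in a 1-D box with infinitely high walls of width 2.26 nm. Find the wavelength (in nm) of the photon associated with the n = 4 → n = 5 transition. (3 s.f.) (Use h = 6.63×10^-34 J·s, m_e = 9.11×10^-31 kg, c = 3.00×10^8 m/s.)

E_1 = h²/(8m_eL²) = 1.181×10^-20 J, so ΔE = (5² − 4²)E_1 = 1.063×10^-19 J.
λ = hc/ΔE = (6.63×10^-34·3.00×10^8)/1.063×10^-19 = 1.87×10^-6 m = 1.87×10^3 nm.

λ = 1.87×10^3 nm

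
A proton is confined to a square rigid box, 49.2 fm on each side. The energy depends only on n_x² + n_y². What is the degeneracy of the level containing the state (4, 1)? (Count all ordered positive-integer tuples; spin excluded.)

degeneracy = 2

The level has n_x² + n_y² = 17. The ordered positive-integer solutions are (1, 4), (4, 1).
That gives 2 states.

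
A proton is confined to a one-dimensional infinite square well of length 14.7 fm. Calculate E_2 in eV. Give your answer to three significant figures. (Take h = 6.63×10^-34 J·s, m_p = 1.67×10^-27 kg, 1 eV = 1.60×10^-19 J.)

E_2 = 3.81×10^6 eV

For an infinite well E_n = n²h²/(8m_pL²), so E_1 = h²/(8m_pL²) = (6.63×10^-34)²/(8·1.67×10^-27·(1.47×10^-14 m)²) = 1.523×10^-13 J.
Then E_2 = 2²·E_1 = 4·1.523×10^-13 J = 6.092×10^-13 J.
Converting, E_2 = 6.092×10^-13 J / (1.60×10^-19 J/eV) = 3.81×10^6 eV.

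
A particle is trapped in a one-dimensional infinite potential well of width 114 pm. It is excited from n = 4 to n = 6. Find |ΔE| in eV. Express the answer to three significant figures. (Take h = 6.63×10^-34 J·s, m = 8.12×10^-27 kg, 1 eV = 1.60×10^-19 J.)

|ΔE| = 0.0651 eV

E_1 = h²/(8mL²) = 5.207×10^-22 J.
|ΔE| = |4² − 6²|·E_1 = 20·5.207×10^-22 J = 1.041×10^-20 J = 0.0651 eV.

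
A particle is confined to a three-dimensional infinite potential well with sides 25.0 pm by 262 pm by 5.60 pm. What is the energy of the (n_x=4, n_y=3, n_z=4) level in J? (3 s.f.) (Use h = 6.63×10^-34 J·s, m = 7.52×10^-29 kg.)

For a 3D rectangular well E = (h²/8m)·Σ n_i²/L_i² = (6.63×10^-34)²/(8·7.52×10^-29) · [4²/(25.0 pm)² + 3²/(262 pm)² + 4²/(5.60 pm)²].
Evaluating gives E = 3.92×10^-16 J.

E = 3.92×10^-16 J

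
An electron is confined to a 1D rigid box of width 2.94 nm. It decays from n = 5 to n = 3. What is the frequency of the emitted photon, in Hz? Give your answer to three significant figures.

f = 1.68×10^14 Hz

E_1 = h²/(8m_eL²) = 6.970×10^-21 J and ΔE = (5² − 3²)E_1 = 1.115×10^-19 J.
f = ΔE/h = 1.115×10^-19/6.626×10^-34 = 1.68×10^14 Hz.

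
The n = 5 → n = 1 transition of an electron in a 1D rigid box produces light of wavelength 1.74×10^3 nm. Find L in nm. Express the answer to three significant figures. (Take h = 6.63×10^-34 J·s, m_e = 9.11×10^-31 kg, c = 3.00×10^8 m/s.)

L = 3.56 nm

The photon carries ΔE = hc/λ = 6.63×10^-34·3.00×10^8/1.74×10^-6 m = 1.143×10^-19 J.
Since ΔE = (5² − 1²)E_1, E_1 = 4.762×10^-21 J, and L = h/√(8m_eE_1) = 3.56×10^-9 m = 3.56 nm.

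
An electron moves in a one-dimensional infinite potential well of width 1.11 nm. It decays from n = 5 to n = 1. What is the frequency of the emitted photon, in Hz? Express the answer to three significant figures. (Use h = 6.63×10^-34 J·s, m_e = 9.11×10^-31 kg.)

f = 1.77×10^15 Hz

E_1 = h²/(8m_eL²) = 4.895×10^-20 J and ΔE = (5² − 1²)E_1 = 1.175×10^-18 J.
f = ΔE/h = 1.175×10^-18/6.63×10^-34 = 1.77×10^15 Hz.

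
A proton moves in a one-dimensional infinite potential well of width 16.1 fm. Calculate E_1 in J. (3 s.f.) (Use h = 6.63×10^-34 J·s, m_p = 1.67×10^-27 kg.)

E_1 = 1.27×10^-13 J

For an infinite well E_n = n²h²/(8m_pL²), so E_1 = h²/(8m_pL²) = (6.63×10^-34)²/(8·1.67×10^-27·(1.61×10^-14 m)²) = 1.269×10^-13 J.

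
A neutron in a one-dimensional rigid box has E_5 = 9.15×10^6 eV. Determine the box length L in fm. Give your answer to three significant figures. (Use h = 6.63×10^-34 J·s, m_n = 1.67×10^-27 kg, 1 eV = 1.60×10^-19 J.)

From E_n = n²h²/(8m_nL²), L = n·h/√(8m_nE_n).
E_5 = 9.15×10^6 eV = 1.464×10^-12 J, so L = 5·6.63×10^-34/√(8·1.67×10^-27·1.464×10^-12) = 2.37×10^-14 m = 23.7 fm.

L = 23.7 fm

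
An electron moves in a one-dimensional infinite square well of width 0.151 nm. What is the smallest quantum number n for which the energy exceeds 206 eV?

n = 4

E_1 = h²/(8m_eL²) = 2.642×10^-18 J = 16.49 eV.
Need n² > 206/16.49 = 12.49, i.e. n > 3.534.
The smallest integer satisfying this is n = 4.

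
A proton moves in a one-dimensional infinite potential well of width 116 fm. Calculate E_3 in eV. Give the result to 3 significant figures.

For an infinite well E_n = n²h²/(8m_pL²), so E_1 = h²/(8m_pL²) = (6.626×10^-34)²/(8·1.673×10^-27·(1.16×10^-13 m)²) = 2.438×10^-15 J.
Then E_3 = 3²·E_1 = 9·2.438×10^-15 J = 2.194×10^-14 J.
Converting, E_3 = 2.194×10^-14 J / (1.602×10^-19 J/eV) = 1.37×10^5 eV.

E_3 = 1.37×10^5 eV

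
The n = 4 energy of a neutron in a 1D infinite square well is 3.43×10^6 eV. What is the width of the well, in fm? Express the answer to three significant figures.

From E_n = n²h²/(8m_nL²), L = n·h/√(8m_nE_n).
E_4 = 3.43×10^6 eV = 5.495×10^-13 J, so L = 4·6.626×10^-34/√(8·1.675×10^-27·5.495×10^-13) = 3.09×10^-14 m = 30.9 fm.

L = 30.9 fm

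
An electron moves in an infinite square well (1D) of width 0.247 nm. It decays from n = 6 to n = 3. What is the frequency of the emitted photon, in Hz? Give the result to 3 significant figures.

f = 4.02×10^16 Hz

E_1 = h²/(8m_eL²) = 9.875×10^-19 J and ΔE = (6² − 3²)E_1 = 2.666×10^-17 J.
f = ΔE/h = 2.666×10^-17/6.626×10^-34 = 4.02×10^16 Hz.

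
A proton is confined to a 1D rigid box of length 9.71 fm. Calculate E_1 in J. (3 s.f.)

E_1 = 3.48×10^-13 J

For an infinite well E_n = n²h²/(8m_pL²), so E_1 = h²/(8m_pL²) = (6.626×10^-34)²/(8·1.673×10^-27·(9.71×10^-15 m)²) = 3.479×10^-13 J.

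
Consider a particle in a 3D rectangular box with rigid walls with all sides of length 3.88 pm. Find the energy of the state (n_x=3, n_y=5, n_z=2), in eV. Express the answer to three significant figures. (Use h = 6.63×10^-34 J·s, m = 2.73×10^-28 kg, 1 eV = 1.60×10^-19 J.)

For a 3D rectangular well E = (h²/8m)·Σ n_i²/L_i² = (6.63×10^-34)²/(8·2.73×10^-28) · [3²/(3.88 pm)² + 5²/(3.88 pm)² + 2²/(3.88 pm)²].
Evaluating gives E = 5.080×10^-16 J = 3.18×10^3 eV.

E = 3.18×10^3 eV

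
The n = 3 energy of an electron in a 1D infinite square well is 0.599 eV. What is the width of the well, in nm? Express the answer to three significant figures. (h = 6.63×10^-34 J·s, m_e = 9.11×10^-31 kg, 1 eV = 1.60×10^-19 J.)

L = 2.38 nm

From E_n = n²h²/(8m_eL²), L = n·h/√(8m_eE_n).
E_3 = 0.599 eV = 9.584×10^-20 J, so L = 3·6.63×10^-34/√(8·9.11×10^-31·9.584×10^-20) = 2.38×10^-9 m = 2.38 nm.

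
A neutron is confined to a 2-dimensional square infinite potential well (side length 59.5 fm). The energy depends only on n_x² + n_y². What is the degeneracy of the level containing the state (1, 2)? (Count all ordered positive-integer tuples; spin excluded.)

The level has n_x² + n_y² = 5. The ordered positive-integer solutions are (1, 2), (2, 1).
That gives 2 states.

degeneracy = 2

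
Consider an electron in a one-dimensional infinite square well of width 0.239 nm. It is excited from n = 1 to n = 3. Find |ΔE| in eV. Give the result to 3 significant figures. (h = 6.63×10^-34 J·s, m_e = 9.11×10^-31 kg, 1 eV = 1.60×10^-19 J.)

E_1 = h²/(8m_eL²) = 1.056×10^-18 J.
|ΔE| = |1² − 3²|·E_1 = 8·1.056×10^-18 J = 8.448×10^-18 J = 52.8 eV.

|ΔE| = 52.8 eV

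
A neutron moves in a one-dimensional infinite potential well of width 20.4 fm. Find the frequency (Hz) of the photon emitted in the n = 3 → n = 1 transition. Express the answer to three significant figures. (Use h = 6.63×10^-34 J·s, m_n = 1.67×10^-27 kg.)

E_1 = h²/(8m_nL²) = 7.906×10^-14 J and ΔE = (3² − 1²)E_1 = 6.325×10^-13 J.
f = ΔE/h = 6.325×10^-13/6.63×10^-34 = 9.54×10^20 Hz.

f = 9.54×10^20 Hz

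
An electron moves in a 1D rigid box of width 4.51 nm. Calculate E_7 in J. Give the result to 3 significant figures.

For an infinite well E_n = n²h²/(8m_eL²), so E_1 = h²/(8m_eL²) = (6.626×10^-34)²/(8·9.109×10^-31·(4.51×10^-9 m)²) = 2.962×10^-21 J.
Then E_7 = 7²·E_1 = 49·2.962×10^-21 J = 1.45×10^-19 J.

E_7 = 1.45×10^-19 J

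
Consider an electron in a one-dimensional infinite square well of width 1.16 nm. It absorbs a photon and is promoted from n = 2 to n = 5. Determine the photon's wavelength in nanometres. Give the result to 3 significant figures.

E_1 = h²/(8m_eL²) = 4.477×10^-20 J, so ΔE = (5² − 2²)E_1 = 9.402×10^-19 J.
λ = hc/ΔE = (6.626×10^-34·2.998×10^8)/9.402×10^-19 = 2.11×10^-7 m = 211 nm.

λ = 211 nm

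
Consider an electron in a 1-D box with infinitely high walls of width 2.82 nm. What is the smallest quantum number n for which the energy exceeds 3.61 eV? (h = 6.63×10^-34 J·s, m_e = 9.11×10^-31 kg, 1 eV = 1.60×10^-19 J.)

E_1 = h²/(8m_eL²) = 7.584×10^-21 J = 0.04740 eV.
Need n² > 3.61/0.04740 = 76.16, i.e. n > 8.727.
The smallest integer satisfying this is n = 9.

n = 9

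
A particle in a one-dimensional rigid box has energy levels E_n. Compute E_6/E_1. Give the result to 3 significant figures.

E_n ∝ n², so E_6/E_1 = 6²/1² = 36/1 = 36.0.

36.0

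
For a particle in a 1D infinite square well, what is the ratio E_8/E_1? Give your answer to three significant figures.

64.0

E_n ∝ n², so E_8/E_1 = 8²/1² = 64/1 = 64.0.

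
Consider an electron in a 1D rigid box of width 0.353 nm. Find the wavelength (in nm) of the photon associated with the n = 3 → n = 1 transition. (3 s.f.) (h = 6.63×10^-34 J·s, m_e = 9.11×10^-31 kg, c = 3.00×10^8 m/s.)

λ = 51.4 nm

E_1 = h²/(8m_eL²) = 4.840×10^-19 J, so ΔE = (3² − 1²)E_1 = 3.872×10^-18 J.
λ = hc/ΔE = (6.63×10^-34·3.00×10^8)/3.872×10^-18 = 5.14×10^-8 m = 51.4 nm.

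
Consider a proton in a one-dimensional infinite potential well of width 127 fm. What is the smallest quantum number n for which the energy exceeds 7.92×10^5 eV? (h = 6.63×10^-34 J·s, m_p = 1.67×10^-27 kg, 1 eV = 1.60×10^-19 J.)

n = 8

E_1 = h²/(8m_pL²) = 2.040×10^-15 J = 1.275×10^4 eV.
Need n² > 7.92×10^5/1.275×10^4 = 62.12, i.e. n > 7.882.
The smallest integer satisfying this is n = 8.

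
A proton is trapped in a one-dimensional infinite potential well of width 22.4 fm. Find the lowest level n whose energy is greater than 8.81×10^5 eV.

E_1 = h²/(8m_pL²) = 6.538×10^-14 J = 4.081×10^5 eV.
Need n² > 8.81×10^5/4.081×10^5 = 2.159, i.e. n > 1.469.
The smallest integer satisfying this is n = 2.

n = 2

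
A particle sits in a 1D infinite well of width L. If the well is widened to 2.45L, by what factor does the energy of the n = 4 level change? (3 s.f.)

0.167

E_n ∝ 1/L², so the energy scales by 1/2.45² = 0.167.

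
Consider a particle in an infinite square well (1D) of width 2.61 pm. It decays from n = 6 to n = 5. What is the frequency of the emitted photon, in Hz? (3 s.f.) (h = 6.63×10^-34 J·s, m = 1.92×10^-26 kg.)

E_1 = h²/(8mL²) = 4.201×10^-19 J and ΔE = (6² − 5²)E_1 = 4.621×10^-18 J.
f = ΔE/h = 4.621×10^-18/6.63×10^-34 = 6.97×10^15 Hz.

f = 6.97×10^15 Hz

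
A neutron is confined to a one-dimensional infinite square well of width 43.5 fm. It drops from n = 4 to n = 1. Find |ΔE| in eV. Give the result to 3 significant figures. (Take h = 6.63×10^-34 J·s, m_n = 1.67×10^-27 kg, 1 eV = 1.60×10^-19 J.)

|ΔE| = 1.63×10^6 eV

E_1 = h²/(8m_nL²) = 1.739×10^-14 J.
|ΔE| = |4² − 1²|·E_1 = 15·1.739×10^-14 J = 2.608×10^-13 J = 1.63×10^6 eV.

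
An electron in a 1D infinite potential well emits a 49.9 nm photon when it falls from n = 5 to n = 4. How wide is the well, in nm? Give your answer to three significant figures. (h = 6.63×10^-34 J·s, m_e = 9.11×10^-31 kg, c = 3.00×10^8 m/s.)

L = 0.369 nm

The photon carries ΔE = hc/λ = 6.63×10^-34·3.00×10^8/4.99×10^-8 m = 3.986×10^-18 J.
Since ΔE = (5² − 4²)E_1, E_1 = 4.429×10^-19 J, and L = h/√(8m_eE_1) = 3.69×10^-10 m = 0.369 nm.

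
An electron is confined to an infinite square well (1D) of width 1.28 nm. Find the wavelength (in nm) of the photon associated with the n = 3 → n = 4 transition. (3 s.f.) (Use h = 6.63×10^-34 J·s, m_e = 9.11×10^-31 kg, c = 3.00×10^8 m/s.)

λ = 772 nm

E_1 = h²/(8m_eL²) = 3.681×10^-20 J, so ΔE = (4² − 3²)E_1 = 2.577×10^-19 J.
λ = hc/ΔE = (6.63×10^-34·3.00×10^8)/2.577×10^-19 = 7.72×10^-7 m = 772 nm.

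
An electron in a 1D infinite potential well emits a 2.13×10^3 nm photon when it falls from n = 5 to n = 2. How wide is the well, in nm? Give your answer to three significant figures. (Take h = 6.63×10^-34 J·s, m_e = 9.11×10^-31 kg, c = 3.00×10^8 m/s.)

The photon carries ΔE = hc/λ = 6.63×10^-34·3.00×10^8/2.13×10^-6 m = 9.338×10^-20 J.
Since ΔE = (5² − 2²)E_1, E_1 = 4.447×10^-21 J, and L = h/√(8m_eE_1) = 3.68×10^-9 m = 3.68 nm.

L = 3.68 nm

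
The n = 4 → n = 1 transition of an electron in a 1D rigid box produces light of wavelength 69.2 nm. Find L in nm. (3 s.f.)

L = 0.561 nm

The photon carries ΔE = hc/λ = 6.626×10^-34·2.998×10^8/6.92×10^-8 m = 2.871×10^-18 J.
Since ΔE = (4² − 1²)E_1, E_1 = 1.914×10^-19 J, and L = h/√(8m_eE_1) = 5.61×10^-10 m = 0.561 nm.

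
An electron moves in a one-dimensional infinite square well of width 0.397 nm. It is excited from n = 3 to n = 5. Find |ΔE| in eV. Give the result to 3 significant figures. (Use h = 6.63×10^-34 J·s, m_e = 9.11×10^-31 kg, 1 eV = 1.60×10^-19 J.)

|ΔE| = 38.3 eV

E_1 = h²/(8m_eL²) = 3.827×10^-19 J.
|ΔE| = |3² − 5²|·E_1 = 16·3.827×10^-19 J = 6.123×10^-18 J = 38.3 eV.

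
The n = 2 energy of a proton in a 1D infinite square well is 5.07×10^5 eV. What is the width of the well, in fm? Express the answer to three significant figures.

From E_n = n²h²/(8m_pL²), L = n·h/√(8m_pE_n).
E_2 = 5.07×10^5 eV = 8.122×10^-14 J, so L = 2·6.626×10^-34/√(8·1.673×10^-27·8.122×10^-14) = 4.02×10^-14 m = 40.2 fm.

L = 40.2 fm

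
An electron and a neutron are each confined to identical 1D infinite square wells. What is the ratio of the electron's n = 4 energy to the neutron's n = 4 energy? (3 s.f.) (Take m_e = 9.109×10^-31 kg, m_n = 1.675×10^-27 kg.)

1.84×10^3

E_n ∝ 1/m at fixed n and L, so the ratio is m_n/m_e = 1.675×10^-27/9.109×10^-31 = 1.84×10^3.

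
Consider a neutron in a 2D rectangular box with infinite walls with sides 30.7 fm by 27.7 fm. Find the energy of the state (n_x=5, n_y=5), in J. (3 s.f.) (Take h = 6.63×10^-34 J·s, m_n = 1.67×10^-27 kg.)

E = 1.94×10^-12 J

For a 2D rectangular well E = (h²/8m_n)·Σ n_i²/L_i² = (6.63×10^-34)²/(8·1.67×10^-27) · [5²/(30.7 fm)² + 5²/(27.7 fm)²].
Evaluating gives E = 1.94×10^-12 J.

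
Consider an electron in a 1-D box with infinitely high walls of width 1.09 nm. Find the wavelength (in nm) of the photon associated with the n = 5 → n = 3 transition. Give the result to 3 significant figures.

λ = 245 nm

E_1 = h²/(8m_eL²) = 5.071×10^-20 J, so ΔE = (5² − 3²)E_1 = 8.114×10^-19 J.
λ = hc/ΔE = (6.626×10^-34·2.998×10^8)/8.114×10^-19 = 2.45×10^-7 m = 245 nm.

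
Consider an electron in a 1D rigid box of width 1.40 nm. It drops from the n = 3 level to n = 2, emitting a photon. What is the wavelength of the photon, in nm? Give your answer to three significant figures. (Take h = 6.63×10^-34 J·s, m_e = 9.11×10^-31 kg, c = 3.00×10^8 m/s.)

λ = 1.29×10^3 nm

E_1 = h²/(8m_eL²) = 3.077×10^-20 J, so ΔE = (3² − 2²)E_1 = 1.539×10^-19 J.
λ = hc/ΔE = (6.63×10^-34·3.00×10^8)/1.539×10^-19 = 1.29×10^-6 m = 1.29×10^3 nm.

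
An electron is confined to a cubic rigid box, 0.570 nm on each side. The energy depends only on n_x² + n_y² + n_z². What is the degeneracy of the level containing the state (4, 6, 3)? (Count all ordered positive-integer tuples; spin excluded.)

The level has n_x² + n_y² + n_z² = 61. The ordered positive-integer solutions are (3, 4, 6), (3, 6, 4), (4, 3, 6), (4, 6, 3), (6, 3, 4), (6, 4, 3).
That gives 6 states.

degeneracy = 6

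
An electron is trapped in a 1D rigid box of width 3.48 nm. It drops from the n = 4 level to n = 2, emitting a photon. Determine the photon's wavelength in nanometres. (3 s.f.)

E_1 = h²/(8m_eL²) = 4.975×10^-21 J, so ΔE = (4² − 2²)E_1 = 5.970×10^-20 J.
λ = hc/ΔE = (6.626×10^-34·2.998×10^8)/5.970×10^-20 = 3.33×10^-6 m = 3.33×10^3 nm.

λ = 3.33×10^3 nm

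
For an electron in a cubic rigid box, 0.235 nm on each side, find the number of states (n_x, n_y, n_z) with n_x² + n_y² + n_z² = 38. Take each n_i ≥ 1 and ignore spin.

The level has n_x² + n_y² + n_z² = 38. The ordered positive-integer solutions are (1, 1, 6), (1, 6, 1), (2, 3, 5), (2, 5, 3), (3, 2, 5), (3, 5, 2), (5, 2, 3), (5, 3, 2), (6, 1, 1).
That gives 9 states.

degeneracy = 9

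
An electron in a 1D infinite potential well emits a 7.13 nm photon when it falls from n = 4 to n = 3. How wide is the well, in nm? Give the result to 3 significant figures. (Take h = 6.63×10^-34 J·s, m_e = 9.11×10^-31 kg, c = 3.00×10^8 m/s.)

L = 0.123 nm

The photon carries ΔE = hc/λ = 6.63×10^-34·3.00×10^8/7.13×10^-9 m = 2.790×10^-17 J.
Since ΔE = (4² − 3²)E_1, E_1 = 3.986×10^-18 J, and L = h/√(8m_eE_1) = 1.23×10^-10 m = 0.123 nm.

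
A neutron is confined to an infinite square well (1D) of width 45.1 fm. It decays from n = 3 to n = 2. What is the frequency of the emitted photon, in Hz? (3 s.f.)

f = 1.22×10^20 Hz

E_1 = h²/(8m_nL²) = 1.611×10^-14 J and ΔE = (3² − 2²)E_1 = 8.055×10^-14 J.
f = ΔE/h = 8.055×10^-14/6.626×10^-34 = 1.22×10^20 Hz.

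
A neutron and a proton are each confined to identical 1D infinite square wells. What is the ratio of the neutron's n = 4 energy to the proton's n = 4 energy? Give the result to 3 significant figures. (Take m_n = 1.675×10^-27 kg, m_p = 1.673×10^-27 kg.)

E_n ∝ 1/m at fixed n and L, so the ratio is m_p/m_n = 1.673×10^-27/1.675×10^-27 = 0.999.

0.999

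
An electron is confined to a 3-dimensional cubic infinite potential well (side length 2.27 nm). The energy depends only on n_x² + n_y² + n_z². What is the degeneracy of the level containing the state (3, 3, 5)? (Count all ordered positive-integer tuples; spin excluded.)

degeneracy = 3

The level has n_x² + n_y² + n_z² = 43. The ordered positive-integer solutions are (3, 3, 5), (3, 5, 3), (5, 3, 3).
That gives 3 states.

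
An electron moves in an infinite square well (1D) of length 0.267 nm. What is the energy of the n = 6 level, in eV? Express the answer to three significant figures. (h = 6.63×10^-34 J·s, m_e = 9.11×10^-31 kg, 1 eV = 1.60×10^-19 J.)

For an infinite well E_n = n²h²/(8m_eL²), so E_1 = h²/(8m_eL²) = (6.63×10^-34)²/(8·9.11×10^-31·(2.67×10^-10 m)²) = 8.461×10^-19 J.
Then E_6 = 6²·E_1 = 36·8.461×10^-19 J = 3.046×10^-17 J.
Converting, E_6 = 3.046×10^-17 J / (1.60×10^-19 J/eV) = 190 eV.

E_6 = 190 eV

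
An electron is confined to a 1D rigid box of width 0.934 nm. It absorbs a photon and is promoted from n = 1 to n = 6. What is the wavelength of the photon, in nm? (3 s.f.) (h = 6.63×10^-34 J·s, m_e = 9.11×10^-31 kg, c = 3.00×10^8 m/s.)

E_1 = h²/(8m_eL²) = 6.914×10^-20 J, so ΔE = (6² − 1²)E_1 = 2.420×10^-18 J.
λ = hc/ΔE = (6.63×10^-34·3.00×10^8)/2.420×10^-18 = 8.22×10^-8 m = 82.2 nm.

λ = 82.2 nm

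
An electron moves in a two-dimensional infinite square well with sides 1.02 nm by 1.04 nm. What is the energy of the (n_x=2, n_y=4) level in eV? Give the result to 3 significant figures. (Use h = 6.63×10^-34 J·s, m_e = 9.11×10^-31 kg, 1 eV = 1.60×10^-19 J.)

E = 7.03 eV

For a 2D rectangular well E = (h²/8m_e)·Σ n_i²/L_i² = (6.63×10^-34)²/(8·9.11×10^-31) · [2²/(1.02 nm)² + 4²/(1.04 nm)²].
Evaluating gives E = 1.124×10^-18 J = 7.03 eV.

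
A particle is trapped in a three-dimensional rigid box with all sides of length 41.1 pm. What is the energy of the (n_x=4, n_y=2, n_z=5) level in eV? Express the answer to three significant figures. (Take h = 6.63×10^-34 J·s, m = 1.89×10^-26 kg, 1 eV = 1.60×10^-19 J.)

E = 0.484 eV

For a 3D rectangular well E = (h²/8m)·Σ n_i²/L_i² = (6.63×10^-34)²/(8·1.89×10^-26) · [4²/(41.1 pm)² + 2²/(41.1 pm)² + 5²/(41.1 pm)²].
Evaluating gives E = 7.745×10^-20 J = 0.484 eV.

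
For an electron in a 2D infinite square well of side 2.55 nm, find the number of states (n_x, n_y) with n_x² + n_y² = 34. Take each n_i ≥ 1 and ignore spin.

degeneracy = 2

The level has n_x² + n_y² = 34. The ordered positive-integer solutions are (3, 5), (5, 3).
That gives 2 states.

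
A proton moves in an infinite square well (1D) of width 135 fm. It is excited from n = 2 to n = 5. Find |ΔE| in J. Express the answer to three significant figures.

E_1 = h²/(8m_pL²) = 1.800×10^-15 J.
|ΔE| = |2² − 5²|·E_1 = 21·1.800×10^-15 J = 3.78×10^-14 J.

|ΔE| = 3.78×10^-14 J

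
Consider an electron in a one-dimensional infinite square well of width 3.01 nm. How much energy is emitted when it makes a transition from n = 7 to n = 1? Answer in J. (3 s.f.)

E_1 = h²/(8m_eL²) = 6.650×10^-21 J.
|ΔE| = |7² − 1²|·E_1 = 48·6.650×10^-21 J = 3.19×10^-19 J.

|ΔE| = 3.19×10^-19 J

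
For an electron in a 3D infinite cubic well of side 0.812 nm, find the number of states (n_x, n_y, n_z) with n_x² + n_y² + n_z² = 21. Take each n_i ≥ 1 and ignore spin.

The level has n_x² + n_y² + n_z² = 21. The ordered positive-integer solutions are (1, 2, 4), (1, 4, 2), (2, 1, 4), (2, 4, 1), (4, 1, 2), (4, 2, 1).
That gives 6 states.

degeneracy = 6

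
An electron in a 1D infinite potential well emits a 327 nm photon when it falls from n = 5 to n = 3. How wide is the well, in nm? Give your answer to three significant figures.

L = 1.26 nm

The photon carries ΔE = hc/λ = 6.626×10^-34·2.998×10^8/3.27×10^-7 m = 6.075×10^-19 J.
Since ΔE = (5² − 3²)E_1, E_1 = 3.797×10^-20 J, and L = h/√(8m_eE_1) = 1.26×10^-9 m = 1.26 nm.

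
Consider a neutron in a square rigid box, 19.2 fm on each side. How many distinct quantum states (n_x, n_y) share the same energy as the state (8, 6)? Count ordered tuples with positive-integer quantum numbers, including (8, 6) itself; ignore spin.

The level has n_x² + n_y² = 100. The ordered positive-integer solutions are (6, 8), (8, 6).
That gives 2 states.

degeneracy = 2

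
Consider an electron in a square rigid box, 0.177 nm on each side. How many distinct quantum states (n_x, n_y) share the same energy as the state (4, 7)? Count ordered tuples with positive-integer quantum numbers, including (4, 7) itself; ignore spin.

The level has n_x² + n_y² = 65. The ordered positive-integer solutions are (1, 8), (4, 7), (7, 4), (8, 1).
That gives 4 states.

degeneracy = 4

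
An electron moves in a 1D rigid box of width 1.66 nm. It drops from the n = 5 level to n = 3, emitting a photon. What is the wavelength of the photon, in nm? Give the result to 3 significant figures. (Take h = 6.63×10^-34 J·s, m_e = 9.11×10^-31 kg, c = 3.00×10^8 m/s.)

λ = 568 nm

E_1 = h²/(8m_eL²) = 2.189×10^-20 J, so ΔE = (5² − 3²)E_1 = 3.502×10^-19 J.
λ = hc/ΔE = (6.63×10^-34·3.00×10^8)/3.502×10^-19 = 5.68×10^-7 m = 568 nm.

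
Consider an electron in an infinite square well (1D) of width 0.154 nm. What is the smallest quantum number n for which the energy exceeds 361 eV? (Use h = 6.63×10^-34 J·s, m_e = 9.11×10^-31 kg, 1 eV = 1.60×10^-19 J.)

n = 5

E_1 = h²/(8m_eL²) = 2.543×10^-18 J = 15.89 eV.
Need n² > 361/15.89 = 22.72, i.e. n > 4.767.
The smallest integer satisfying this is n = 5.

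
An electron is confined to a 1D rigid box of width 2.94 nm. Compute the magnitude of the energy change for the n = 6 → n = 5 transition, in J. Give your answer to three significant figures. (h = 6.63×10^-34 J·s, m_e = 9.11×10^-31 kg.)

E_1 = h²/(8m_eL²) = 6.978×10^-21 J.
|ΔE| = |6² − 5²|·E_1 = 11·6.978×10^-21 J = 7.68×10^-20 J.

|ΔE| = 7.68×10^-20 J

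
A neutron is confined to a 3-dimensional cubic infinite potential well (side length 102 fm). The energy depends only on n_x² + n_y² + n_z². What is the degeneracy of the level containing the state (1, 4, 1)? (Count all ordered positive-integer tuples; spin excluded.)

The level has n_x² + n_y² + n_z² = 18. The ordered positive-integer solutions are (1, 1, 4), (1, 4, 1), (4, 1, 1).
That gives 3 states.

degeneracy = 3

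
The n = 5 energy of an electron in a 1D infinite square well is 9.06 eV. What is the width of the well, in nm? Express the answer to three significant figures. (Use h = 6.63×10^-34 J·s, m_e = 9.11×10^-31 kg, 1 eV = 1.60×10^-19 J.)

From E_n = n²h²/(8m_eL²), L = n·h/√(8m_eE_n).
E_5 = 9.06 eV = 1.450×10^-18 J, so L = 5·6.63×10^-34/√(8·9.11×10^-31·1.450×10^-18) = 1.02×10^-9 m = 1.02 nm.

L = 1.02 nm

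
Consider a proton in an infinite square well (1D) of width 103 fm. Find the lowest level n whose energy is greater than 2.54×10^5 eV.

E_1 = h²/(8m_pL²) = 3.092×10^-15 J = 1.930×10^4 eV.
Need n² > 2.54×10^5/1.930×10^4 = 13.16, i.e. n > 3.628.
The smallest integer satisfying this is n = 4.

n = 4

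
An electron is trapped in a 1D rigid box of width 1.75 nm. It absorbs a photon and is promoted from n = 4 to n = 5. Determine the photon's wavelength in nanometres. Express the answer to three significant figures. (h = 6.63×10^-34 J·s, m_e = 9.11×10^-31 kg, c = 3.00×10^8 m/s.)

λ = 1.12×10^3 nm

E_1 = h²/(8m_eL²) = 1.969×10^-20 J, so ΔE = (5² − 4²)E_1 = 1.772×10^-19 J.
λ = hc/ΔE = (6.63×10^-34·3.00×10^8)/1.772×10^-19 = 1.12×10^-6 m = 1.12×10^3 nm.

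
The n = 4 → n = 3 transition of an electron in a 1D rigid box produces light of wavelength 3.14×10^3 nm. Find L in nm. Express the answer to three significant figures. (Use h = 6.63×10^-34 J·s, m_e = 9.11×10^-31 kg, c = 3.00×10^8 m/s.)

The photon carries ΔE = hc/λ = 6.63×10^-34·3.00×10^8/3.14×10^-6 m = 6.334×10^-20 J.
Since ΔE = (4² − 3²)E_1, E_1 = 9.049×10^-21 J, and L = h/√(8m_eE_1) = 2.58×10^-9 m = 2.58 nm.

L = 2.58 nm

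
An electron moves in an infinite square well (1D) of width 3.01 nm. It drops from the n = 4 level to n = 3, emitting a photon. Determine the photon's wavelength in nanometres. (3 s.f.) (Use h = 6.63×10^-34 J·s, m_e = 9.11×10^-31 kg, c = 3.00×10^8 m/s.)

E_1 = h²/(8m_eL²) = 6.657×10^-21 J, so ΔE = (4² − 3²)E_1 = 4.660×10^-20 J.
λ = hc/ΔE = (6.63×10^-34·3.00×10^8)/4.660×10^-20 = 4.27×10^-6 m = 4.27×10^3 nm.

λ = 4.27×10^3 nm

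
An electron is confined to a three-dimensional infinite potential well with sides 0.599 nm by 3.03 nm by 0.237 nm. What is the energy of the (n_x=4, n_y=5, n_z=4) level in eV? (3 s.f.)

E = 125 eV

For a 3D rectangular well E = (h²/8m_e)·Σ n_i²/L_i² = (6.626×10^-34)²/(8·9.109×10^-31) · [4²/(0.599 nm)² + 5²/(3.03 nm)² + 4²/(0.237 nm)²].
Evaluating gives E = 2.001×10^-17 J = 125 eV.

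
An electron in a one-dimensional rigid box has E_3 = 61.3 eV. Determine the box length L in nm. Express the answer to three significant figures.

L = 0.235 nm

From E_n = n²h²/(8m_eL²), L = n·h/√(8m_eE_n).
E_3 = 61.3 eV = 9.820×10^-18 J, so L = 3·6.626×10^-34/√(8·9.109×10^-31·9.820×10^-18) = 2.35×10^-10 m = 0.235 nm.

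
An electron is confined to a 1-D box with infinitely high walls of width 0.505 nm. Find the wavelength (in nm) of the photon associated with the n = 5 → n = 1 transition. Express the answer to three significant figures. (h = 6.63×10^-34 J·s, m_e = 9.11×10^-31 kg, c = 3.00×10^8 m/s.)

E_1 = h²/(8m_eL²) = 2.365×10^-19 J, so ΔE = (5² − 1²)E_1 = 5.676×10^-18 J.
λ = hc/ΔE = (6.63×10^-34·3.00×10^8)/5.676×10^-18 = 3.50×10^-8 m = 35.0 nm.

λ = 35.0 nm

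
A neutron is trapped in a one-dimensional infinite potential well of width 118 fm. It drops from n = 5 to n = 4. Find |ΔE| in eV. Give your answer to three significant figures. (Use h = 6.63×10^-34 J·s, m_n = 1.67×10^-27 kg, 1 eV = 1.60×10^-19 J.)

E_1 = h²/(8m_nL²) = 2.363×10^-15 J.
|ΔE| = |5² − 4²|·E_1 = 9·2.363×10^-15 J = 2.127×10^-14 J = 1.33×10^5 eV.

|ΔE| = 1.33×10^5 eV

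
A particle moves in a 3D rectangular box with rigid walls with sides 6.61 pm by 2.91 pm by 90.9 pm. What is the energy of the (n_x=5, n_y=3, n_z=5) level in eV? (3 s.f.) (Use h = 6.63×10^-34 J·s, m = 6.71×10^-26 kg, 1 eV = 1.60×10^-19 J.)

E = 8.38 eV

For a 3D rectangular well E = (h²/8m)·Σ n_i²/L_i² = (6.63×10^-34)²/(8·6.71×10^-26) · [5²/(6.61 pm)² + 3²/(2.91 pm)² + 5²/(90.9 pm)²].
Evaluating gives E = 1.341×10^-18 J = 8.38 eV.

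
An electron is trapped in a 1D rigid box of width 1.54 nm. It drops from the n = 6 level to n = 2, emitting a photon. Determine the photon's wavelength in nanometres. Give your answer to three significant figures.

λ = 244 nm

E_1 = h²/(8m_eL²) = 2.540×10^-20 J, so ΔE = (6² − 2²)E_1 = 8.128×10^-19 J.
λ = hc/ΔE = (6.626×10^-34·2.998×10^8)/8.128×10^-19 = 2.44×10^-7 m = 244 nm.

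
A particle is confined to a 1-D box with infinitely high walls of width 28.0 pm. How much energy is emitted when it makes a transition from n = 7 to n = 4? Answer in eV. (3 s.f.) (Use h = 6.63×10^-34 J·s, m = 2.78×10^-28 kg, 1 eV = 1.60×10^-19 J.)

|ΔE| = 52.0 eV

E_1 = h²/(8mL²) = 2.521×10^-19 J.
|ΔE| = |7² − 4²|·E_1 = 33·2.521×10^-19 J = 8.319×10^-18 J = 52.0 eV.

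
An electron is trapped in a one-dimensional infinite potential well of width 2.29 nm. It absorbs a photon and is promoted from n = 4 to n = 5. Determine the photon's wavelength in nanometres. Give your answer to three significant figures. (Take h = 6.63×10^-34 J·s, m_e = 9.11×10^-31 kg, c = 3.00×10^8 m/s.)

λ = 1.92×10^3 nm

E_1 = h²/(8m_eL²) = 1.150×10^-20 J, so ΔE = (5² − 4²)E_1 = 1.035×10^-19 J.
λ = hc/ΔE = (6.63×10^-34·3.00×10^8)/1.035×10^-19 = 1.92×10^-6 m = 1.92×10^3 nm.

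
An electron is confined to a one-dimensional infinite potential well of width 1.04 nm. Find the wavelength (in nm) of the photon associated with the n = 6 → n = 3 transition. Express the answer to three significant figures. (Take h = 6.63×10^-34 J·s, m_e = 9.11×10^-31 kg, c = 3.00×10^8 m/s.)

E_1 = h²/(8m_eL²) = 5.576×10^-20 J, so ΔE = (6² − 3²)E_1 = 1.506×10^-18 J.
λ = hc/ΔE = (6.63×10^-34·3.00×10^8)/1.506×10^-18 = 1.32×10^-7 m = 132 nm.

λ = 132 nm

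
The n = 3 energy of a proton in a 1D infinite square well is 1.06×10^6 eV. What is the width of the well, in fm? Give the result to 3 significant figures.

L = 41.7 fm

From E_n = n²h²/(8m_pL²), L = n·h/√(8m_pE_n).
E_3 = 1.06×10^6 eV = 1.698×10^-13 J, so L = 3·6.626×10^-34/√(8·1.673×10^-27·1.698×10^-13) = 4.17×10^-14 m = 41.7 fm.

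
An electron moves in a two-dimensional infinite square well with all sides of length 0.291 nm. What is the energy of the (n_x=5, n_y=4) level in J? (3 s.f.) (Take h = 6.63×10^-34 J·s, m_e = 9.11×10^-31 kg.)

For a 2D rectangular well E = (h²/8m_e)·Σ n_i²/L_i² = (6.63×10^-34)²/(8·9.11×10^-31) · [5²/(0.291 nm)² + 4²/(0.291 nm)²].
Evaluating gives E = 2.92×10^-17 J.

E = 2.92×10^-17 J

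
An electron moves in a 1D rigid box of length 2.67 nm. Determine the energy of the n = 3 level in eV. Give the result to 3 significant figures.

For an infinite well E_n = n²h²/(8m_eL²), so E_1 = h²/(8m_eL²) = (6.626×10^-34)²/(8·9.109×10^-31·(2.67×10^-9 m)²) = 8.451×10^-21 J.
Then E_3 = 3²·E_1 = 9·8.451×10^-21 J = 7.606×10^-20 J.
Converting, E_3 = 7.606×10^-20 J / (1.602×10^-19 J/eV) = 0.475 eV.

E_3 = 0.475 eV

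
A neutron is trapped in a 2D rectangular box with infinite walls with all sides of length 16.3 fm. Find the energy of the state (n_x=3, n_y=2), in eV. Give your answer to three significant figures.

E = 1.00×10^7 eV

For a 2D rectangular well E = (h²/8m_n)·Σ n_i²/L_i² = (6.626×10^-34)²/(8·1.675×10^-27) · [3²/(16.3 fm)² + 2²/(16.3 fm)²].
Evaluating gives E = 1.603×10^-12 J = 1.00×10^7 eV.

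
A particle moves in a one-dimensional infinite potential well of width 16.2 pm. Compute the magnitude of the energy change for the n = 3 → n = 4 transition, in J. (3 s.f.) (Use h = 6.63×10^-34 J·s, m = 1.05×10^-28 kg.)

E_1 = h²/(8mL²) = 1.994×10^-18 J.
|ΔE| = |3² − 4²|·E_1 = 7·1.994×10^-18 J = 1.40×10^-17 J.

|ΔE| = 1.40×10^-17 J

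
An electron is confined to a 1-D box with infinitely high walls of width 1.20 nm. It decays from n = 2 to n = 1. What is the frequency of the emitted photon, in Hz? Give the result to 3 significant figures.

f = 1.89×10^14 Hz

E_1 = h²/(8m_eL²) = 4.184×10^-20 J and ΔE = (2² − 1²)E_1 = 1.255×10^-19 J.
f = ΔE/h = 1.255×10^-19/6.626×10^-34 = 1.89×10^14 Hz.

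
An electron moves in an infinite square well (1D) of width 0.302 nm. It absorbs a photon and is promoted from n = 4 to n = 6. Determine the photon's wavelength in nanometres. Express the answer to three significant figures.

λ = 15.0 nm

E_1 = h²/(8m_eL²) = 6.606×10^-19 J, so ΔE = (6² − 4²)E_1 = 1.321×10^-17 J.
λ = hc/ΔE = (6.626×10^-34·2.998×10^8)/1.321×10^-17 = 1.50×10^-8 m = 15.0 nm.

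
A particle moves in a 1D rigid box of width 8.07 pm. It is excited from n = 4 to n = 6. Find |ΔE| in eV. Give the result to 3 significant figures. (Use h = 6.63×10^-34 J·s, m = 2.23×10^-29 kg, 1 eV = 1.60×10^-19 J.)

|ΔE| = 4.73×10^3 eV

E_1 = h²/(8mL²) = 3.783×10^-17 J.
|ΔE| = |4² − 6²|·E_1 = 20·3.783×10^-17 J = 7.566×10^-16 J = 4.73×10^3 eV.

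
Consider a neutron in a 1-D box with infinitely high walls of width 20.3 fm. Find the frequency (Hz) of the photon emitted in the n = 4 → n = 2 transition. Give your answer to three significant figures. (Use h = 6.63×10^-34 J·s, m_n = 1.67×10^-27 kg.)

E_1 = h²/(8m_nL²) = 7.984×10^-14 J and ΔE = (4² − 2²)E_1 = 9.581×10^-13 J.
f = ΔE/h = 9.581×10^-13/6.63×10^-34 = 1.45×10^21 Hz.

f = 1.45×10^21 Hz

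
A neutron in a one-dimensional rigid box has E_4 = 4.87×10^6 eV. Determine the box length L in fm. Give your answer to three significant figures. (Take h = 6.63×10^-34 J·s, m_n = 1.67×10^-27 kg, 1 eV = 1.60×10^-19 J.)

L = 26.0 fm

From E_n = n²h²/(8m_nL²), L = n·h/√(8m_nE_n).
E_4 = 4.87×10^6 eV = 7.792×10^-13 J, so L = 4·6.63×10^-34/√(8·1.67×10^-27·7.792×10^-13) = 2.60×10^-14 m = 26.0 fm.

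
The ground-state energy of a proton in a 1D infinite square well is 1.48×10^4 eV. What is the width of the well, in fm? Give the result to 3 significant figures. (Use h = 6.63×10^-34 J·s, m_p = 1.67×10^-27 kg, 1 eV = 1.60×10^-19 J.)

L = 118 fm

From E_n = n²h²/(8m_pL²), L = n·h/√(8m_pE_n).
E_1 = 1.48×10^4 eV = 2.368×10^-15 J, so L = 1·6.63×10^-34/√(8·1.67×10^-27·2.368×10^-15) = 1.18×10^-13 m = 118 fm.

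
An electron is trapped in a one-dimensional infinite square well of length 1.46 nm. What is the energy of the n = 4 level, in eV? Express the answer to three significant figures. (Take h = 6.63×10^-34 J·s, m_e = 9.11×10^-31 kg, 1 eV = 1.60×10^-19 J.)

E_4 = 2.83 eV

For an infinite well E_n = n²h²/(8m_eL²), so E_1 = h²/(8m_eL²) = (6.63×10^-34)²/(8·9.11×10^-31·(1.46×10^-9 m)²) = 2.830×10^-20 J.
Then E_4 = 4²·E_1 = 16·2.830×10^-20 J = 4.528×10^-19 J.
Converting, E_4 = 4.528×10^-19 J / (1.60×10^-19 J/eV) = 2.83 eV.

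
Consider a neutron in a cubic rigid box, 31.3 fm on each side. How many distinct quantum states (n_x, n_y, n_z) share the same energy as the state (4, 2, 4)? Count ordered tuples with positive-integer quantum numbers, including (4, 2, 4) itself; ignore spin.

degeneracy = 3

The level has n_x² + n_y² + n_z² = 36. The ordered positive-integer solutions are (2, 4, 4), (4, 2, 4), (4, 4, 2).
That gives 3 states.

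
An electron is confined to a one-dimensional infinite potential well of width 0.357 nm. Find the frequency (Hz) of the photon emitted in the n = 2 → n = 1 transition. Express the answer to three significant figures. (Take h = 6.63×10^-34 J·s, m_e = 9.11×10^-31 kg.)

f = 2.14×10^15 Hz

E_1 = h²/(8m_eL²) = 4.732×10^-19 J and ΔE = (2² − 1²)E_1 = 1.420×10^-18 J.
f = ΔE/h = 1.420×10^-18/6.63×10^-34 = 2.14×10^15 Hz.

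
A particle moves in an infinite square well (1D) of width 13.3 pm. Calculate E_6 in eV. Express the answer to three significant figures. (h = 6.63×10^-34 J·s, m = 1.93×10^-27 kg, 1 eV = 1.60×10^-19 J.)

For an infinite well E_n = n²h²/(8mL²), so E_1 = h²/(8mL²) = (6.63×10^-34)²/(8·1.93×10^-27·(1.33×10^-11 m)²) = 1.609×10^-19 J.
Then E_6 = 6²·E_1 = 36·1.609×10^-19 J = 5.792×10^-18 J.
Converting, E_6 = 5.792×10^-18 J / (1.60×10^-19 J/eV) = 36.2 eV.

E_6 = 36.2 eV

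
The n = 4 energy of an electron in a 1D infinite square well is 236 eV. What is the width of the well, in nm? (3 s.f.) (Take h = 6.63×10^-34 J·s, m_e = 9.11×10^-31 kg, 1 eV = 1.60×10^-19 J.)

L = 0.160 nm

From E_n = n²h²/(8m_eL²), L = n·h/√(8m_eE_n).
E_4 = 236 eV = 3.776×10^-17 J, so L = 4·6.63×10^-34/√(8·9.11×10^-31·3.776×10^-17) = 1.60×10^-10 m = 0.160 nm.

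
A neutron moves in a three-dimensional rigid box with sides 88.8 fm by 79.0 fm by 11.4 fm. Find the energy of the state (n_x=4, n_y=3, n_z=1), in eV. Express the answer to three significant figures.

E = 2.28×10^6 eV

For a 3D rectangular well E = (h²/8m_n)·Σ n_i²/L_i² = (6.626×10^-34)²/(8·1.675×10^-27) · [4²/(88.8 fm)² + 3²/(79.0 fm)² + 1²/(11.4 fm)²].
Evaluating gives E = 3.658×10^-13 J = 2.28×10^6 eV.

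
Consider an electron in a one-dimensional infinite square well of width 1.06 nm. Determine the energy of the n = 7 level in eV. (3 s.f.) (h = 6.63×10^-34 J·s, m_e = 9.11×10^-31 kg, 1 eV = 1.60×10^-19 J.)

For an infinite well E_n = n²h²/(8m_eL²), so E_1 = h²/(8m_eL²) = (6.63×10^-34)²/(8·9.11×10^-31·(1.06×10^-9 m)²) = 5.368×10^-20 J.
Then E_7 = 7²·E_1 = 49·5.368×10^-20 J = 2.630×10^-18 J.
Converting, E_7 = 2.630×10^-18 J / (1.60×10^-19 J/eV) = 16.4 eV.

E_7 = 16.4 eV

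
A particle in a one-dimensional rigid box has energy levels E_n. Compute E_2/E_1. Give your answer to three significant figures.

E_n ∝ n², so E_2/E_1 = 2²/1² = 4/1 = 4.00.

4.00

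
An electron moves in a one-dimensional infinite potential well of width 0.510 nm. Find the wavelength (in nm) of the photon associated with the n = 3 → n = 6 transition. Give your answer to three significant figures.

λ = 31.8 nm

E_1 = h²/(8m_eL²) = 2.316×10^-19 J, so ΔE = (6² − 3²)E_1 = 6.253×10^-18 J.
λ = hc/ΔE = (6.626×10^-34·2.998×10^8)/6.253×10^-18 = 3.18×10^-8 m = 31.8 nm.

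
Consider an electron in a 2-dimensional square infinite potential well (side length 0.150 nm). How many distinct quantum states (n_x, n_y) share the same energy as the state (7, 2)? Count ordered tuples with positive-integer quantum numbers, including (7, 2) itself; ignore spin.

degeneracy = 2

The level has n_x² + n_y² = 53. The ordered positive-integer solutions are (2, 7), (7, 2).
That gives 2 states.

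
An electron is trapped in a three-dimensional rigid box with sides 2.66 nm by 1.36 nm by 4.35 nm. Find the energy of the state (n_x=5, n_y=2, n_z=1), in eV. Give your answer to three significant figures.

For a 3D rectangular well E = (h²/8m_e)·Σ n_i²/L_i² = (6.626×10^-34)²/(8·9.109×10^-31) · [5²/(2.66 nm)² + 2²/(1.36 nm)² + 1²/(4.35 nm)²].
Evaluating gives E = 3.464×10^-19 J = 2.16 eV.

E = 2.16 eV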